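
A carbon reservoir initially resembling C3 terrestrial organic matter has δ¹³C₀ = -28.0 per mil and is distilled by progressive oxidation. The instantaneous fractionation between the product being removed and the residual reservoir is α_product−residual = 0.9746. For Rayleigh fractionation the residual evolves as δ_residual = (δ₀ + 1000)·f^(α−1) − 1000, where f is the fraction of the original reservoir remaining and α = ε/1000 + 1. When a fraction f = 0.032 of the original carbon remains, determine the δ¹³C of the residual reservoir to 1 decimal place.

Rayleigh residual: δ_res = (δ₀ + 1000)·f^(α−1) − 1000
α − 1 = -0.02540
f^(α−1) = 0.032^(-0.02540) = 1.091363
δ_res = (-28.0 + 1000) × 1.091363 − 1000 = 1060.805 − 1000 = 60.80 per mil

60.8 per mil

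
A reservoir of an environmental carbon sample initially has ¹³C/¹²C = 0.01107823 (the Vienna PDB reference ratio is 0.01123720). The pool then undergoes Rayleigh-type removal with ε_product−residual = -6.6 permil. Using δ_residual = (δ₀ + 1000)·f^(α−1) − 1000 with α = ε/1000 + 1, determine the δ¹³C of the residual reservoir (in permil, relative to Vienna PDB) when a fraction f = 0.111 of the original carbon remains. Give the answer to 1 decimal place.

0.3 permil

δ₀ = (0.01107823/0.01123720 − 1)×1000 = (0.985853 − 1)×1000 = -14.147 permil
α − 1 = ε/1000 = -0.0066
f^(α−1) = 0.111^(-0.0066) = 1.014614
δ_res = (-14.147 + 1000) × 1.014614 − 1000 = 1000.261 − 1000 = 0.26 permil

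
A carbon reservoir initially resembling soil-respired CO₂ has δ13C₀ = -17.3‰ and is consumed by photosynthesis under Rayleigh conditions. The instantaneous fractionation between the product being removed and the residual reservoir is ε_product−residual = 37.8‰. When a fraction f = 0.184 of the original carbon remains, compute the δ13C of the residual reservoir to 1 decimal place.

-78.2‰

Rayleigh residual: δ_res = (δ₀ + 1000)·f^(α−1) − 1000
α = ε/1000 + 1 = 1.03780, so α − 1 = 0.03780
f^(α−1) = 0.184^(0.03780) = 0.938016
δ_res = (-17.3 + 1000) × 0.938016 − 1000 = 921.788 − 1000 = -78.21‰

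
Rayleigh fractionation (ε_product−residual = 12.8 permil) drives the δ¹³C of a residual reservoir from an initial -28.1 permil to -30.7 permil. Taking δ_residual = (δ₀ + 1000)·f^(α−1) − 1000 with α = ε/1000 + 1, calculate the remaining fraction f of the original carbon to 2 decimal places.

α − 1 = ε/1000 = 0.0128
(δ_res + 1000)/(δ₀ + 1000) = (-30.7 + 1000)/(-28.1 + 1000) = 969.3/971.9 = 0.997325
f = 0.997325^(1/0.0128) = exp(ln(0.997325)/0.0128) = exp(-0.00268/0.0128)
f = exp(-0.2093) = 0.8112

0.81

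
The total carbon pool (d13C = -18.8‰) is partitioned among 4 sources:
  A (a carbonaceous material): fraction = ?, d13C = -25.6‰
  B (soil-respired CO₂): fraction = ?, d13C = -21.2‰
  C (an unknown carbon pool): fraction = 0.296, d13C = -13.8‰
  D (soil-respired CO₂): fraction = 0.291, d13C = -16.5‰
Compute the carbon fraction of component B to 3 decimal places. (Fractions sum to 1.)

Let f_B and f_A be the unknown fractions; fractions sum to 1 so f_B + f_A = 0.413.
Mass balance: Σ fᵢ·δᵢ = δ_bulk ⇒ f_B·(-21.2) + f_A·(-25.6) = -18.8 − (-8.886) = -9.914
Substitute f_A = 0.413 − f_B:
f_B·(-21.2 − -25.6) = -9.914 − 0.413×(-25.6) = 0.659
f_B = 0.659 / 4.4 = 0.1498

0.150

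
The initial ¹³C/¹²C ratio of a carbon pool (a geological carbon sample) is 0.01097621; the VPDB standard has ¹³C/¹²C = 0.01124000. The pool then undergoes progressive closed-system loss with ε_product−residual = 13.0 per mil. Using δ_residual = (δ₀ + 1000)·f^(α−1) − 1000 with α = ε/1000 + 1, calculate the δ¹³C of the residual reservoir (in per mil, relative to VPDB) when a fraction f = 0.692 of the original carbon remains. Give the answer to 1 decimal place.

-28.1 per mil

δ₀ = (0.01097621/0.01124000 − 1)×1000 = (0.976531 − 1)×1000 = -23.469 per mil
α − 1 = ε/1000 = 0.0130
f^(α−1) = 0.692^(0.0130) = 0.995225
δ_res = (-23.469 + 1000) × 0.995225 − 1000 = 971.868 − 1000 = -28.13 per mil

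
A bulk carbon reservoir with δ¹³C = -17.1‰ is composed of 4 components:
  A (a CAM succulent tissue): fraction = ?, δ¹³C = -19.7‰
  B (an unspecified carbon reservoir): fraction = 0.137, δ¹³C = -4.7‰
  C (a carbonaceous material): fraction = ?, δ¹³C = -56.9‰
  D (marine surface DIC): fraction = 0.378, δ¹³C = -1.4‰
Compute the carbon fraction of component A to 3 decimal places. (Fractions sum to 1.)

0.314

Let f_A and f_C be the unknown fractions; fractions sum to 1 so f_A + f_C = 0.485.
Mass balance: Σ fᵢ·δᵢ = δ_bulk ⇒ f_A·(-19.7) + f_C·(-56.9) = -17.1 − (-1.173) = -15.927
Substitute f_C = 0.485 − f_A:
f_A·(-19.7 − -56.9) = -15.927 − 0.485×(-56.9) = 11.670
f_A = 11.670 / 37.2 = 0.3137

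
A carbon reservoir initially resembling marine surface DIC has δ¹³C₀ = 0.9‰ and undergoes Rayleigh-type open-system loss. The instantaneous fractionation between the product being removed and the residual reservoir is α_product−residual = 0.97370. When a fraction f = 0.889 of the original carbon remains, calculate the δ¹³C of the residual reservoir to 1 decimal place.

Rayleigh residual: δ_res = (δ₀ + 1000)·f^(α−1) − 1000
α − 1 = -0.02630
f^(α−1) = 0.889^(-0.02630) = 1.003099
δ_res = (0.9 + 1000) × 1.003099 − 1000 = 1004.002 − 1000 = 4.00‰

4.0‰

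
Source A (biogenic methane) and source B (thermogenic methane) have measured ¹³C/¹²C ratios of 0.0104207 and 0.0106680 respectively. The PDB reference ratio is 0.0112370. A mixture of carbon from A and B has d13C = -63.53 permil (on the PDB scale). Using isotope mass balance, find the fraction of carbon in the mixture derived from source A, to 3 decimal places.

δ_A = (0.0104207/0.0112370 − 1)×1000 = (0.927356 − 1)×1000 = -72.644 permil
δ_B = (0.0106680/0.0112370 − 1)×1000 = (0.949364 − 1)×1000 = -50.636 permil
f_A = (δ_mix − δ_B)/(δ_A − δ_B) = (-63.53 − (-50.636))/(-72.644 − (-50.636))
f_A = -12.894 / -22.008 = 0.5859

0.586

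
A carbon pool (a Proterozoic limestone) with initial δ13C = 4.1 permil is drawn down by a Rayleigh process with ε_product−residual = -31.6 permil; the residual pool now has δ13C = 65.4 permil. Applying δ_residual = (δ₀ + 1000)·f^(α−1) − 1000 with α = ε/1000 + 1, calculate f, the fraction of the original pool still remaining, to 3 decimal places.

0.153

α − 1 = ε/1000 = -0.0316
(δ_res + 1000)/(δ₀ + 1000) = (65.4 + 1000)/(4.1 + 1000) = 1065.4/1004.1 = 1.061050
f = 1.061050^(1/-0.0316) = exp(ln(1.061050)/-0.0316) = exp(0.05926/-0.0316)
f = exp(-1.8753) = 0.1533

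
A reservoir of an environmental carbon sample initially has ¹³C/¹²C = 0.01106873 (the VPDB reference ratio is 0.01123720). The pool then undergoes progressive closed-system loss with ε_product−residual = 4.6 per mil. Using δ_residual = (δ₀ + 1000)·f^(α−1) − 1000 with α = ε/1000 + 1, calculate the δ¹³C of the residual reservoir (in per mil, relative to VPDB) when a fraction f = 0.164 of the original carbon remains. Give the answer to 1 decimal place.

δ₀ = (0.01106873/0.01123720 − 1)×1000 = (0.985008 − 1)×1000 = -14.992 per mil
α − 1 = ε/1000 = 0.0046
f^(α−1) = 0.164^(0.0046) = 0.991718
δ_res = (-14.992 + 1000) × 0.991718 − 1000 = 976.850 − 1000 = -23.15 per mil

-23.1 per mil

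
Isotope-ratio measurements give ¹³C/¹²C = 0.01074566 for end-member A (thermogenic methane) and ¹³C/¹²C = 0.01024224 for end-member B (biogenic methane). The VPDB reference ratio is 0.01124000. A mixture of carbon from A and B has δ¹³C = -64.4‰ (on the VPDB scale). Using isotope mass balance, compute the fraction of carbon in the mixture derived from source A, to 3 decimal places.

δ_A = (0.01074566/0.01124000 − 1)×1000 = (0.956020 − 1)×1000 = -43.980‰
δ_B = (0.01024224/0.01124000 − 1)×1000 = (0.911231 − 1)×1000 = -88.769‰
f_A = (δ_mix − δ_B)/(δ_A − δ_B) = (-64.4 − (-88.769))/(-43.980 − (-88.769))
f_A = 24.369 / 44.788 = 0.5441

0.544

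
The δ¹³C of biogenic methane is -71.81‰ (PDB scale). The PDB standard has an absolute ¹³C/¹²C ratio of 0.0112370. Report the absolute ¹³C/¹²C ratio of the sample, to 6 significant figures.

0.0104301

R_sample = R_standard × (δ¹³C/1000 + 1)
R_sample = 0.0112370 × (-71.81/1000 + 1) = 0.0112370 × 0.928190
R_sample = 0.0104301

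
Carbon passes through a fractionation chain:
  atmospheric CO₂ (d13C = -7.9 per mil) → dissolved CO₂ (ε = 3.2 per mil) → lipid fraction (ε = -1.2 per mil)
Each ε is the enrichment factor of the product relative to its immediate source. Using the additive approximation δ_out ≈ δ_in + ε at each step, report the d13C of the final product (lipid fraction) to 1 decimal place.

step 1: δ ≈ -7.9 + (3.2) = -4.7 per mil
step 2: δ ≈ -4.7 + (-1.2) = -5.9 per mil

-5.9 per mil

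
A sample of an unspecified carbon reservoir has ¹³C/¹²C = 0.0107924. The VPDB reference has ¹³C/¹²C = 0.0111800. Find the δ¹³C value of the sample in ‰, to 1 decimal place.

δ¹³C = (R_sample / R_standard − 1) × 1000
R_sample / R_standard = 0.0107924 / 0.0111800 = 0.965331
δ¹³C = (0.965331 − 1) × 1000 = -34.67‰

-34.7‰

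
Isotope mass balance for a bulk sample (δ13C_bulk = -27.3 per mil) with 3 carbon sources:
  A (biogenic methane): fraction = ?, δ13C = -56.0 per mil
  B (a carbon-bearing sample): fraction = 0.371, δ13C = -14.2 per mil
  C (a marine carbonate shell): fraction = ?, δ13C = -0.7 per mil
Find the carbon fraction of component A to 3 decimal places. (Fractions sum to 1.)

Let f_A and f_C be the unknown fractions; fractions sum to 1 so f_A + f_C = 0.629.
Mass balance: Σ fᵢ·δᵢ = δ_bulk ⇒ f_A·(-56.0) + f_C·(-0.7) = -27.3 − (-5.268) = -22.032
Substitute f_C = 0.629 − f_A:
f_A·(-56.0 − -0.7) = -22.032 − 0.629×(-0.7) = -21.591
f_A = -21.591 / -55.3 = 0.3904

0.390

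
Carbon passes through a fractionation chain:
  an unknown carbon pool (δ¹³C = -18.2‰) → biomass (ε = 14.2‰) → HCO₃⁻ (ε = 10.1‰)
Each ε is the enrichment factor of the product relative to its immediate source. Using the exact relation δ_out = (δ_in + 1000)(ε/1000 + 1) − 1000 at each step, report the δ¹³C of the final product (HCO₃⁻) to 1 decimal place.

step 1: δ = (-18.20 + 1000)·(14.2/1000 + 1) − 1000 = -4.26‰
step 2: δ = (-4.26 + 1000)·(10.1/1000 + 1) − 1000 = 5.80‰

5.8‰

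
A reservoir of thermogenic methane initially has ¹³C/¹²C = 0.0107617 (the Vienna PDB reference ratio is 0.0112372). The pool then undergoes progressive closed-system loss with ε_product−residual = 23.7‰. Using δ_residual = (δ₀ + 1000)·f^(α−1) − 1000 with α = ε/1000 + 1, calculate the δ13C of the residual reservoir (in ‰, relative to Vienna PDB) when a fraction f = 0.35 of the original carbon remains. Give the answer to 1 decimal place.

-65.8‰

δ₀ = (0.0107617/0.0112372 − 1)×1000 = (0.957685 − 1)×1000 = -42.315‰
α − 1 = ε/1000 = 0.0237
f^(α−1) = 0.35^(0.0237) = 0.975426
δ_res = (-42.315 + 1000) × 0.975426 − 1000 = 934.151 − 1000 = -65.85‰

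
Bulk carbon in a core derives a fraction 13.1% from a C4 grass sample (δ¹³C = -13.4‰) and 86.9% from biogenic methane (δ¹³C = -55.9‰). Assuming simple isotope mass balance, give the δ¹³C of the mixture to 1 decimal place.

δ_mix = f_A·δ_A + f_B·δ_B
δ_mix = 0.131 × (-13.4) + 0.869 × (-55.9)
δ_mix = -1.76 + -48.58 = -50.33‰

-50.3‰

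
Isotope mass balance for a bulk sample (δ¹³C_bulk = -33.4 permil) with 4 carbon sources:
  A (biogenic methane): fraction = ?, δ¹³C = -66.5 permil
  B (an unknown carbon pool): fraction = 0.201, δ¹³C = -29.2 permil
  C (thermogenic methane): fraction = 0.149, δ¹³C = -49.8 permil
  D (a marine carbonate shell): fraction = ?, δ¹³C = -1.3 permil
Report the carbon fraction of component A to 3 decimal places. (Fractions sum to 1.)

Let f_A and f_D be the unknown fractions; fractions sum to 1 so f_A + f_D = 0.650.
Mass balance: Σ fᵢ·δᵢ = δ_bulk ⇒ f_A·(-66.5) + f_D·(-1.3) = -33.4 − (-13.289) = -20.111
Substitute f_D = 0.650 − f_A:
f_A·(-66.5 − -1.3) = -20.111 − 0.650×(-1.3) = -19.266
f_A = -19.266 / -65.2 = 0.2955

0.295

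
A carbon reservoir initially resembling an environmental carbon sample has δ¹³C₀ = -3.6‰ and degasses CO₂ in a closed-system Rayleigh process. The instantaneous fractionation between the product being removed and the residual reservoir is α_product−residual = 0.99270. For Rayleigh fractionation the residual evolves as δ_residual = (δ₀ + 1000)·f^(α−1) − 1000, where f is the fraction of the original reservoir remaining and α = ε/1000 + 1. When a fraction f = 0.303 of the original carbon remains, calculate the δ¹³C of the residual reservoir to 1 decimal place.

5.1‰

Rayleigh residual: δ_res = (δ₀ + 1000)·f^(α−1) − 1000
α − 1 = -0.00730
f^(α−1) = 0.303^(-0.00730) = 1.008754
δ_res = (-3.6 + 1000) × 1.008754 − 1000 = 1005.123 − 1000 = 5.12‰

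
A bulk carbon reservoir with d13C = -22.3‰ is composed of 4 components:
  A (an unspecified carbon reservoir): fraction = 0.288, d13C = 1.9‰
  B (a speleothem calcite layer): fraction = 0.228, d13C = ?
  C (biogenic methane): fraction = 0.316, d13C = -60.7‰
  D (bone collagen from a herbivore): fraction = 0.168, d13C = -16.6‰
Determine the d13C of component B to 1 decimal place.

Isotope mass balance: δ_bulk = Σ fᵢ·δᵢ.
-22.3 = 0.288×(1.9) + 0.228×δ_B + 0.316×(-60.7) + 0.168×(-16.6)
0.228·δ_B = -22.3 − (-21.423) = -0.877
δ_B = -0.877 / 0.228 = -3.85‰

-3.8‰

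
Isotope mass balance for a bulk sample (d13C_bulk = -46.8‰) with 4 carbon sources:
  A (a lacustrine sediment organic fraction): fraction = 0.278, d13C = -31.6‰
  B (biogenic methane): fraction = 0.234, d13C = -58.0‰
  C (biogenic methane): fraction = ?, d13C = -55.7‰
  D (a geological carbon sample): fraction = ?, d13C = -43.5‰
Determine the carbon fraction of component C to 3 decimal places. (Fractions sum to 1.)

0.264

Let f_C and f_D be the unknown fractions; fractions sum to 1 so f_C + f_D = 0.488.
Mass balance: Σ fᵢ·δᵢ = δ_bulk ⇒ f_C·(-55.7) + f_D·(-43.5) = -46.8 − (-22.357) = -24.443
Substitute f_D = 0.488 − f_C:
f_C·(-55.7 − -43.5) = -24.443 − 0.488×(-43.5) = -3.215
f_C = -3.215 / -12.2 = 0.2635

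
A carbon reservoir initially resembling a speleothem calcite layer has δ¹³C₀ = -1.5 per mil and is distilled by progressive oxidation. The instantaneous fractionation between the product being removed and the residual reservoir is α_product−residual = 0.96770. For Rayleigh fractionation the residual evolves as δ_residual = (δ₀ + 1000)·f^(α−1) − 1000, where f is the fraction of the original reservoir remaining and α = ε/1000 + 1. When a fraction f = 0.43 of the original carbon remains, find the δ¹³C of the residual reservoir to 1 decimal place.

Rayleigh residual: δ_res = (δ₀ + 1000)·f^(α−1) − 1000
α − 1 = -0.03230
f^(α−1) = 0.43^(-0.03230) = 1.027635
δ_res = (-1.5 + 1000) × 1.027635 − 1000 = 1026.094 − 1000 = 26.09 per mil

26.1 per mil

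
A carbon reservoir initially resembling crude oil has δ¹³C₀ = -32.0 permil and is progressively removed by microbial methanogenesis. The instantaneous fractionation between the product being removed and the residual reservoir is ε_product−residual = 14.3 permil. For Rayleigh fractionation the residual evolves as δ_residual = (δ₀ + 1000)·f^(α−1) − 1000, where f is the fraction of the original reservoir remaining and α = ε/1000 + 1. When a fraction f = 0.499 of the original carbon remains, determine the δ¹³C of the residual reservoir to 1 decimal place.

Rayleigh residual: δ_res = (δ₀ + 1000)·f^(α−1) − 1000
α = ε/1000 + 1 = 1.01430, so α − 1 = 0.01430
f^(α−1) = 0.499^(0.01430) = 0.990109
δ_res = (-32.0 + 1000) × 0.990109 − 1000 = 958.425 − 1000 = -41.57 permil

-41.6 permil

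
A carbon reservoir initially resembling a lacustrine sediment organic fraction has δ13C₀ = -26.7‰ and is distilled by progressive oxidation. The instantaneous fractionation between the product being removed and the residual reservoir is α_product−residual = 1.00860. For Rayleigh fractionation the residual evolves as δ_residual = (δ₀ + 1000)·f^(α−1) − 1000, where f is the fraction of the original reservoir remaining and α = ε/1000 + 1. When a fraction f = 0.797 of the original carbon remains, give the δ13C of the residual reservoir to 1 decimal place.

-28.6‰

Rayleigh residual: δ_res = (δ₀ + 1000)·f^(α−1) − 1000
α − 1 = 0.00860
f^(α−1) = 0.797^(0.00860) = 0.998051
δ_res = (-26.7 + 1000) × 0.998051 − 1000 = 971.403 − 1000 = -28.60‰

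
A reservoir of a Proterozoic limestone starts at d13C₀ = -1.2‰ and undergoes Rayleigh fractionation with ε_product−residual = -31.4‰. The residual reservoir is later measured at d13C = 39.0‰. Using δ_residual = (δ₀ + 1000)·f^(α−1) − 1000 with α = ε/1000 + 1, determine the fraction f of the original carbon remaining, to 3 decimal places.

α − 1 = ε/1000 = -0.0314
(δ_res + 1000)/(δ₀ + 1000) = (39.0 + 1000)/(-1.2 + 1000) = 1039.0/998.8 = 1.040248
f = 1.040248^(1/-0.0314) = exp(ln(1.040248)/-0.0314) = exp(0.03946/-0.0314)
f = exp(-1.2567) = 0.2846

0.285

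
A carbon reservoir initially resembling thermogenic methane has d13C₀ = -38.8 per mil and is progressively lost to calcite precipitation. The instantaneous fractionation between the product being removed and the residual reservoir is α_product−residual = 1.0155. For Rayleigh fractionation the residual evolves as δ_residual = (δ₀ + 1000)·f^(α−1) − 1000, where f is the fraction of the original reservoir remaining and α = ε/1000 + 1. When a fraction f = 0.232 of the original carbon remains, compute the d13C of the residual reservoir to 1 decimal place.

Rayleigh residual: δ_res = (δ₀ + 1000)·f^(α−1) − 1000
α − 1 = 0.01550
f^(α−1) = 0.232^(0.01550) = 0.977609
δ_res = (-38.8 + 1000) × 0.977609 − 1000 = 939.677 − 1000 = -60.32 per mil

-60.3 per mil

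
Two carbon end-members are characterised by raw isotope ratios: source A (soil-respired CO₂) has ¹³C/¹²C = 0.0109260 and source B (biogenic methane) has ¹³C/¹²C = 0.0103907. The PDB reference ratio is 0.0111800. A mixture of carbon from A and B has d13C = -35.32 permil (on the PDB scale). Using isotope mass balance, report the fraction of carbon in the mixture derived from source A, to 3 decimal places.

0.737

δ_A = (0.0109260/0.0111800 − 1)×1000 = (0.977281 − 1)×1000 = -22.719 permil
δ_B = (0.0103907/0.0111800 − 1)×1000 = (0.929401 − 1)×1000 = -70.599 permil
f_A = (δ_mix − δ_B)/(δ_A − δ_B) = (-35.32 − (-70.599))/(-22.719 − (-70.599))
f_A = 35.279 / 47.880 = 0.7368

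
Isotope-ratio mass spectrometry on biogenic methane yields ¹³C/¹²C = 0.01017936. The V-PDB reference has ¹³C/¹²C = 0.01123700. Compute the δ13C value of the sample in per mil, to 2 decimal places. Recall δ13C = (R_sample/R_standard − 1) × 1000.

δ13C = (R_sample / R_standard − 1) × 1000
R_sample / R_standard = 0.01017936 / 0.01123700 = 0.905879
δ13C = (0.905879 − 1) × 1000 = -94.121 per mil

-94.12 per mil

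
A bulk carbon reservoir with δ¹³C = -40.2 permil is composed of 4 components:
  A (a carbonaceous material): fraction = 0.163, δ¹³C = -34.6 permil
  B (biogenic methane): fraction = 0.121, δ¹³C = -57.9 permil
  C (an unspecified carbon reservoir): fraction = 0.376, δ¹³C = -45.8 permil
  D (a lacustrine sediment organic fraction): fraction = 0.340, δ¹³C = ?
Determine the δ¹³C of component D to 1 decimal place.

Isotope mass balance: δ_bulk = Σ fᵢ·δᵢ.
-40.2 = 0.163×(-34.6) + 0.121×(-57.9) + 0.376×(-45.8) + 0.340×δ_D
0.340·δ_D = -40.2 − (-29.867) = -10.334
δ_D = -10.334 / 0.340 = -30.39 permil

-30.4 permil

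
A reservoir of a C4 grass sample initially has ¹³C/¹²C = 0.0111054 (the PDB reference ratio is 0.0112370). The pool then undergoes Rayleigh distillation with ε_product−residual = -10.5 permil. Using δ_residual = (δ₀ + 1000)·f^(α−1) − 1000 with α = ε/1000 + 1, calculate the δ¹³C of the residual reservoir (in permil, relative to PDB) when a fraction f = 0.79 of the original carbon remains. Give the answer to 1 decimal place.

-9.3 permil

δ₀ = (0.0111054/0.0112370 − 1)×1000 = (0.988289 − 1)×1000 = -11.711 permil
α − 1 = ε/1000 = -0.0105
f^(α−1) = 0.79^(-0.0105) = 1.002478
δ_res = (-11.711 + 1000) × 1.002478 − 1000 = 990.738 − 1000 = -9.26 permil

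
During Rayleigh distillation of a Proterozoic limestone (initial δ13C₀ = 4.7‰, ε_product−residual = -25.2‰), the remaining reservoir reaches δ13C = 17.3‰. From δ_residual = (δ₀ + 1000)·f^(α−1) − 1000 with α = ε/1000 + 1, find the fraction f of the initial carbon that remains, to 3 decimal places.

α − 1 = ε/1000 = -0.0252
(δ_res + 1000)/(δ₀ + 1000) = (17.3 + 1000)/(4.7 + 1000) = 1017.3/1004.7 = 1.012541
f = 1.012541^(1/-0.0252) = exp(ln(1.012541)/-0.0252) = exp(0.01246/-0.0252)
f = exp(-0.4946) = 0.6098

0.610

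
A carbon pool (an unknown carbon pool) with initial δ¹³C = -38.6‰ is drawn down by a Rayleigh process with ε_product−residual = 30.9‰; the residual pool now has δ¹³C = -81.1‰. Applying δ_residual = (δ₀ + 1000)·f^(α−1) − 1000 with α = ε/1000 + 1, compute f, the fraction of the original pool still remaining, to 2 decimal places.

α − 1 = ε/1000 = 0.0309
(δ_res + 1000)/(δ₀ + 1000) = (-81.1 + 1000)/(-38.6 + 1000) = 918.9/961.4 = 0.955794
f = 0.955794^(1/0.0309) = exp(ln(0.955794)/0.0309) = exp(-0.04521/0.0309)
f = exp(-1.4632) = 0.2315

0.23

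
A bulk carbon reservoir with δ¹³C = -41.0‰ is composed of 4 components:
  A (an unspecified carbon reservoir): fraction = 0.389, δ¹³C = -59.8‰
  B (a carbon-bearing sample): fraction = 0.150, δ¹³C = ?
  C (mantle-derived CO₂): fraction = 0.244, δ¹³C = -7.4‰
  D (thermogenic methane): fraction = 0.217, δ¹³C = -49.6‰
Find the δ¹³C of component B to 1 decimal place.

Isotope mass balance: δ_bulk = Σ fᵢ·δᵢ.
-41.0 = 0.389×(-59.8) + 0.150×δ_B + 0.244×(-7.4) + 0.217×(-49.6)
0.150·δ_B = -41.0 − (-35.831) = -5.169
δ_B = -5.169 / 0.150 = -34.46‰

-34.5‰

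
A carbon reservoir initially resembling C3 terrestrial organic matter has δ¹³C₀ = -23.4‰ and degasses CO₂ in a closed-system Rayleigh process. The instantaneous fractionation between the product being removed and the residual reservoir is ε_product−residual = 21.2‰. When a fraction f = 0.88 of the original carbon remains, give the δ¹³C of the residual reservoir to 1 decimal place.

-26.0‰

Rayleigh residual: δ_res = (δ₀ + 1000)·f^(α−1) − 1000
α = ε/1000 + 1 = 1.02120, so α − 1 = 0.02120
f^(α−1) = 0.88^(0.02120) = 0.997294
δ_res = (-23.4 + 1000) × 0.997294 − 1000 = 973.957 − 1000 = -26.04‰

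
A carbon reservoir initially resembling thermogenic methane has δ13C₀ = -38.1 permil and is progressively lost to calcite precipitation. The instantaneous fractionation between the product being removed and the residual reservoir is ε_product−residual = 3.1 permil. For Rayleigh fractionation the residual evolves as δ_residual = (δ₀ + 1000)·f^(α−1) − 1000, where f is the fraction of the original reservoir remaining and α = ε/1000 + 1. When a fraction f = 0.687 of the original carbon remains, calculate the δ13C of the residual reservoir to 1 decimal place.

-39.2 permil

Rayleigh residual: δ_res = (δ₀ + 1000)·f^(α−1) − 1000
α = ε/1000 + 1 = 1.00310, so α − 1 = 0.00310
f^(α−1) = 0.687^(0.00310) = 0.998837
δ_res = (-38.1 + 1000) × 0.998837 − 1000 = 960.781 − 1000 = -39.22 permil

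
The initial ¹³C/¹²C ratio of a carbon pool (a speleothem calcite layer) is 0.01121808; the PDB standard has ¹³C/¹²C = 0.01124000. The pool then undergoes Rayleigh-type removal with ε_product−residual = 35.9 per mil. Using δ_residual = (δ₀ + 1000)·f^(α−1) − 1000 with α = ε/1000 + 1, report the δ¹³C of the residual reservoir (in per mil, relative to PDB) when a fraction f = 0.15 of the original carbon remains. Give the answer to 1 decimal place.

-67.7 per mil

δ₀ = (0.01121808/0.01124000 − 1)×1000 = (0.998050 − 1)×1000 = -1.950 per mil
α − 1 = ε/1000 = 0.0359
f^(α−1) = 0.15^(0.0359) = 0.934161
δ_res = (-1.950 + 1000) × 0.934161 − 1000 = 932.339 − 1000 = -67.66 per mil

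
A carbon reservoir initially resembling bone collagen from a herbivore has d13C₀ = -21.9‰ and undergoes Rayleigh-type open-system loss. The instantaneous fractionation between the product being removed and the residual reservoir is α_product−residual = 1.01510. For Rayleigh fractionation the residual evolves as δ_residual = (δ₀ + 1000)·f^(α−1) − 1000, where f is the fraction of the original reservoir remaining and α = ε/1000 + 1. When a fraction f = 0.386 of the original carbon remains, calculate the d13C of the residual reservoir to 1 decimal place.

-35.9‰

Rayleigh residual: δ_res = (δ₀ + 1000)·f^(α−1) − 1000
α − 1 = 0.01510
f^(α−1) = 0.386^(0.01510) = 0.985729
δ_res = (-21.9 + 1000) × 0.985729 − 1000 = 964.141 − 1000 = -35.86‰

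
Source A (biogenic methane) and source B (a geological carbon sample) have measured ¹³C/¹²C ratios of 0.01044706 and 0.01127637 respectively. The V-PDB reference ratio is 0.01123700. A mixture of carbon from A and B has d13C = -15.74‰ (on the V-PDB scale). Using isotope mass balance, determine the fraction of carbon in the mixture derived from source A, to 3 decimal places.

δ_A = (0.01044706/0.01123700 − 1)×1000 = (0.929702 − 1)×1000 = -70.298‰
δ_B = (0.01127637/0.01123700 − 1)×1000 = (1.003504 − 1)×1000 = 3.504‰
f_A = (δ_mix − δ_B)/(δ_A − δ_B) = (-15.74 − (3.504))/(-70.298 − (3.504))
f_A = -19.244 / -73.802 = 0.2607

0.261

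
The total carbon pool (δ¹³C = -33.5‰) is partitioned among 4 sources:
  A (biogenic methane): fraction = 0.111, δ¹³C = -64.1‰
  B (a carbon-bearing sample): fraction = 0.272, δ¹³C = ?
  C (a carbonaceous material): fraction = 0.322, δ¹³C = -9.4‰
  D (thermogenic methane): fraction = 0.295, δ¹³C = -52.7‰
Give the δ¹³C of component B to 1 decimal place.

-28.7‰

Isotope mass balance: δ_bulk = Σ fᵢ·δᵢ.
-33.5 = 0.111×(-64.1) + 0.272×δ_B + 0.322×(-9.4) + 0.295×(-52.7)
0.272·δ_B = -33.5 − (-25.688) = -7.812
δ_B = -7.812 / 0.272 = -28.72‰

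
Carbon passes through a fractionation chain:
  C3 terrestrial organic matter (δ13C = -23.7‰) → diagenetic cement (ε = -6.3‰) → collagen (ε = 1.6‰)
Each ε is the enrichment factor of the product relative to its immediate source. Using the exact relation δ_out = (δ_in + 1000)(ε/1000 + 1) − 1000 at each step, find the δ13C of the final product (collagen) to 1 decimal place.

step 1: δ = (-23.70 + 1000)·(-6.3/1000 + 1) − 1000 = -29.85‰
step 2: δ = (-29.85 + 1000)·(1.6/1000 + 1) − 1000 = -28.30‰

-28.3‰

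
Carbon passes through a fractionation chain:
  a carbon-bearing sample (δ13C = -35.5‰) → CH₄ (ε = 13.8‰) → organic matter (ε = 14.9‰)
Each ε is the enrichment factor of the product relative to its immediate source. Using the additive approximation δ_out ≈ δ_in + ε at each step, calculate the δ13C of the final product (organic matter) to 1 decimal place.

step 1: δ ≈ -35.5 + (13.8) = -21.7‰
step 2: δ ≈ -21.7 + (14.9) = -6.8‰

-6.8‰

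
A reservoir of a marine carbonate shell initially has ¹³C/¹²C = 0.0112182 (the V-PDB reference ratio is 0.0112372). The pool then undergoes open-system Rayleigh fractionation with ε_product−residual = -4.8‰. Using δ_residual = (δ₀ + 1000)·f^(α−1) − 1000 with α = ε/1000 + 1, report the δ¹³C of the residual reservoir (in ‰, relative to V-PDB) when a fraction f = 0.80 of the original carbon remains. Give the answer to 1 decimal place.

δ₀ = (0.0112182/0.0112372 − 1)×1000 = (0.998309 − 1)×1000 = -1.691‰
α − 1 = ε/1000 = -0.0048
f^(α−1) = 0.80^(-0.0048) = 1.001072
δ_res = (-1.691 + 1000) × 1.001072 − 1000 = 999.379 − 1000 = -0.62‰

-0.6‰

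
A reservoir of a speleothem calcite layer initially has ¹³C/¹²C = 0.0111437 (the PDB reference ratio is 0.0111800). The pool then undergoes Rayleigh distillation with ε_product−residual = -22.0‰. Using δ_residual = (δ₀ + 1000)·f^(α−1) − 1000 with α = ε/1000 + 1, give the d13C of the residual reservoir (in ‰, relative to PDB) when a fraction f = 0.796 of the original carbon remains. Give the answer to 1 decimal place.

δ₀ = (0.0111437/0.0111800 − 1)×1000 = (0.996753 − 1)×1000 = -3.247‰
α − 1 = ε/1000 = -0.0220
f^(α−1) = 0.796^(-0.0220) = 1.005032
δ_res = (-3.247 + 1000) × 1.005032 − 1000 = 1001.769 − 1000 = 1.77‰

1.8‰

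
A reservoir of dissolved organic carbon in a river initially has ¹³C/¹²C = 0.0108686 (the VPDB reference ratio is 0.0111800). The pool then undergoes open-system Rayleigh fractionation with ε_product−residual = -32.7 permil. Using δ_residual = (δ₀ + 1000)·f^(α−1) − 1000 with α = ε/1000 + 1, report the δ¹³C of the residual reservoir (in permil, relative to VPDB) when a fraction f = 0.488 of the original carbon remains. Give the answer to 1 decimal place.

-4.8 permil

δ₀ = (0.0108686/0.0111800 − 1)×1000 = (0.972147 − 1)×1000 = -27.853 permil
α − 1 = ε/1000 = -0.0327
f^(α−1) = 0.488^(-0.0327) = 1.023738
δ_res = (-27.853 + 1000) × 1.023738 − 1000 = 995.223 − 1000 = -4.78 permil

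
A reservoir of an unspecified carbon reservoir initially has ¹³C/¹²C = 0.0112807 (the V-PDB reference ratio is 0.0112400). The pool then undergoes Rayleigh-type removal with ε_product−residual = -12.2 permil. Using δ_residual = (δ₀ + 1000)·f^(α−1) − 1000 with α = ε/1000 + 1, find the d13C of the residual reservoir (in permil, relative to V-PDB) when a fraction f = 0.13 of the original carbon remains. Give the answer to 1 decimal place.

δ₀ = (0.0112807/0.0112400 − 1)×1000 = (1.003621 − 1)×1000 = 3.621 permil
α − 1 = ε/1000 = -0.0122
f^(α−1) = 0.13^(-0.0122) = 1.025203
δ_res = (3.621 + 1000) × 1.025203 − 1000 = 1028.915 − 1000 = 28.92 permil

28.9 permil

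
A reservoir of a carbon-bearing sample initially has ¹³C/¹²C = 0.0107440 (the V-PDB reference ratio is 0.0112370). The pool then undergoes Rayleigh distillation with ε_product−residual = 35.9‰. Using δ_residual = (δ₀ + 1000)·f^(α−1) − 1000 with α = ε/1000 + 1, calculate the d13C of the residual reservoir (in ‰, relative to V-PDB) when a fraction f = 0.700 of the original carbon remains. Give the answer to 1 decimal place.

δ₀ = (0.0107440/0.0112370 − 1)×1000 = (0.956127 − 1)×1000 = -43.873‰
α − 1 = ε/1000 = 0.0359
f^(α−1) = 0.700^(0.0359) = 0.987277
δ_res = (-43.873 + 1000) × 0.987277 − 1000 = 943.962 − 1000 = -56.04‰

-56.0‰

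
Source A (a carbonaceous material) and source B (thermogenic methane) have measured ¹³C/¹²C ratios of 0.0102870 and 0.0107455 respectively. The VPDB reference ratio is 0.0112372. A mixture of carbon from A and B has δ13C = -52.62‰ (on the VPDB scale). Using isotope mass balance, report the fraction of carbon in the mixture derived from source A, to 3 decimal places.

0.217

δ_A = (0.0102870/0.0112372 − 1)×1000 = (0.915442 − 1)×1000 = -84.558‰
δ_B = (0.0107455/0.0112372 − 1)×1000 = (0.956244 − 1)×1000 = -43.756‰
f_A = (δ_mix − δ_B)/(δ_A − δ_B) = (-52.62 − (-43.756))/(-84.558 − (-43.756))
f_A = -8.864 / -40.802 = 0.2172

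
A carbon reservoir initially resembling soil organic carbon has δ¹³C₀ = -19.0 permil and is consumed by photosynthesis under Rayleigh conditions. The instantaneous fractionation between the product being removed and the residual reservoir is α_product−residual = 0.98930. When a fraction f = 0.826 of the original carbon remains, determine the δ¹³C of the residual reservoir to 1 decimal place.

-17.0 permil

Rayleigh residual: δ_res = (δ₀ + 1000)·f^(α−1) − 1000
α − 1 = -0.01070
f^(α−1) = 0.826^(-0.01070) = 1.002048
δ_res = (-19.0 + 1000) × 1.002048 − 1000 = 983.009 − 1000 = -16.99 permil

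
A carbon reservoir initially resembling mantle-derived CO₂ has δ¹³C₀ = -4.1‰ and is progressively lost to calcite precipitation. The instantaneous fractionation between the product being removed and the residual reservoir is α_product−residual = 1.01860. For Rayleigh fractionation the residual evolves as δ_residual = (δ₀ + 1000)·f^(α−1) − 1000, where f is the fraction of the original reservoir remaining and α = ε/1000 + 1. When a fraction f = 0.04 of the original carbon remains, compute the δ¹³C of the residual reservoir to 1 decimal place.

-62.0‰

Rayleigh residual: δ_res = (δ₀ + 1000)·f^(α−1) − 1000
α − 1 = 0.01860
f^(α−1) = 0.04^(0.01860) = 0.941886
δ_res = (-4.1 + 1000) × 0.941886 − 1000 = 938.024 − 1000 = -61.98‰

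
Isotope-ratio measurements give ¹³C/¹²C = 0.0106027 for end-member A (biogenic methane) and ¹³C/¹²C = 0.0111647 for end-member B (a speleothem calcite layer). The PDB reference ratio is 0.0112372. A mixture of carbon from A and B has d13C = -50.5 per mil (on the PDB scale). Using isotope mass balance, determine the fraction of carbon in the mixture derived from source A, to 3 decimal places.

δ_A = (0.0106027/0.0112372 − 1)×1000 = (0.943536 − 1)×1000 = -56.464 per mil
δ_B = (0.0111647/0.0112372 − 1)×1000 = (0.993548 − 1)×1000 = -6.452 per mil
f_A = (δ_mix − δ_B)/(δ_A − δ_B) = (-50.5 − (-6.452))/(-56.464 − (-6.452))
f_A = -44.048 / -50.012 = 0.8807

0.881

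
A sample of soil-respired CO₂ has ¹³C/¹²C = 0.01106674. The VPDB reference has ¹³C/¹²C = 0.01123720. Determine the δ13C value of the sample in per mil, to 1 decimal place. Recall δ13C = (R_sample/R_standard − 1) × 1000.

-15.2 per mil

δ13C = (R_sample / R_standard − 1) × 1000
R_sample / R_standard = 0.01106674 / 0.01123720 = 0.984831
δ13C = (0.984831 − 1) × 1000 = -15.17 per mil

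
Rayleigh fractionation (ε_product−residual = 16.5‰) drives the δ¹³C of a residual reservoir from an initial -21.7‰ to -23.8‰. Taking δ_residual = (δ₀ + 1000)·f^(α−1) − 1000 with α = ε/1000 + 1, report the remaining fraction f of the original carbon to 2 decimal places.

α − 1 = ε/1000 = 0.0165
(δ_res + 1000)/(δ₀ + 1000) = (-23.8 + 1000)/(-21.7 + 1000) = 976.2/978.3 = 0.997853
f = 0.997853^(1/0.0165) = exp(ln(0.997853)/0.0165) = exp(-0.00215/0.0165)
f = exp(-0.1302) = 0.8779

0.88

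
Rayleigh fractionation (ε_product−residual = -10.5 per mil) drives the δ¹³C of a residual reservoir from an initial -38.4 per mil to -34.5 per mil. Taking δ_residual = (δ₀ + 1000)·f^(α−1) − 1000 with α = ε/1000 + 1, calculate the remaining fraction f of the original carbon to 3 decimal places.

0.680

α − 1 = ε/1000 = -0.0105
(δ_res + 1000)/(δ₀ + 1000) = (-34.5 + 1000)/(-38.4 + 1000) = 965.5/961.6 = 1.004056
f = 1.004056^(1/-0.0105) = exp(ln(1.004056)/-0.0105) = exp(0.00405/-0.0105)
f = exp(-0.3855) = 0.6801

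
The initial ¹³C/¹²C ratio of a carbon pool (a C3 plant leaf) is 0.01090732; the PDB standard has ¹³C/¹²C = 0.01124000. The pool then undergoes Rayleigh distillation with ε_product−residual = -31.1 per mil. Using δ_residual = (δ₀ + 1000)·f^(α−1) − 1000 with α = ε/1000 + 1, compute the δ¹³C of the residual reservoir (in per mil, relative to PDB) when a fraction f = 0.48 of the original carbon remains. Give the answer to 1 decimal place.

-7.2 per mil

δ₀ = (0.01090732/0.01124000 − 1)×1000 = (0.970402 − 1)×1000 = -29.598 per mil
α − 1 = ε/1000 = -0.0311
f^(α−1) = 0.48^(-0.0311) = 1.023089
δ_res = (-29.598 + 1000) × 1.023089 − 1000 = 992.808 − 1000 = -7.19 per mil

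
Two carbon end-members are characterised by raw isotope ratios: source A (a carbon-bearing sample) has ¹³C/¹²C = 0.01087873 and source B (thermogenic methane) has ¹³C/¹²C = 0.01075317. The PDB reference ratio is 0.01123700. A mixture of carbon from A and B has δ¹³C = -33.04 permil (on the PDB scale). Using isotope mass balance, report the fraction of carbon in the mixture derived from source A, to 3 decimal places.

0.896

δ_A = (0.01087873/0.01123700 − 1)×1000 = (0.968117 − 1)×1000 = -31.883 permil
δ_B = (0.01075317/0.01123700 − 1)×1000 = (0.956943 − 1)×1000 = -43.057 permil
f_A = (δ_mix − δ_B)/(δ_A − δ_B) = (-33.04 − (-43.057))/(-31.883 − (-43.057))
f_A = 10.017 / 11.174 = 0.8965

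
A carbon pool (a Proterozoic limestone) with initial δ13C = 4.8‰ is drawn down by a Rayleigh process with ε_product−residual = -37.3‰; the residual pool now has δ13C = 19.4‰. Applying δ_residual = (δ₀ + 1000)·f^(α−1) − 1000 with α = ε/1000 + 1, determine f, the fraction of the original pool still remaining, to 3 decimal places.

α − 1 = ε/1000 = -0.0373
(δ_res + 1000)/(δ₀ + 1000) = (19.4 + 1000)/(4.8 + 1000) = 1019.4/1004.8 = 1.014530
f = 1.014530^(1/-0.0373) = exp(ln(1.014530)/-0.0373) = exp(0.01443/-0.0373)
f = exp(-0.3867) = 0.6793

0.679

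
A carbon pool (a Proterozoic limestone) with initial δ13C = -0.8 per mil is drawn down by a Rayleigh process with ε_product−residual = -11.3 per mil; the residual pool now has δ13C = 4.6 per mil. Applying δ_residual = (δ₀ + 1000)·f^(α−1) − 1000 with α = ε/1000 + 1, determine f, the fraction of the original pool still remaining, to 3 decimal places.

0.621

α − 1 = ε/1000 = -0.0113
(δ_res + 1000)/(δ₀ + 1000) = (4.6 + 1000)/(-0.8 + 1000) = 1004.6/999.2 = 1.005404
f = 1.005404^(1/-0.0113) = exp(ln(1.005404)/-0.0113) = exp(0.00539/-0.0113)
f = exp(-0.4770) = 0.6207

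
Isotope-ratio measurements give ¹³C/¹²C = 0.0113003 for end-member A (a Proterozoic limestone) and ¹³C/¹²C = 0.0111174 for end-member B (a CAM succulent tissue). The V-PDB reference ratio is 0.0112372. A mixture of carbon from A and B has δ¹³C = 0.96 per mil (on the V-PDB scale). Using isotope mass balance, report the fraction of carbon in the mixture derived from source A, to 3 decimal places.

δ_A = (0.0113003/0.0112372 − 1)×1000 = (1.005615 − 1)×1000 = 5.615 per mil
δ_B = (0.0111174/0.0112372 − 1)×1000 = (0.989339 − 1)×1000 = -10.661 per mil
f_A = (δ_mix − δ_B)/(δ_A − δ_B) = (0.96 − (-10.661))/(5.615 − (-10.661))
f_A = 11.621 / 16.276 = 0.7140

0.714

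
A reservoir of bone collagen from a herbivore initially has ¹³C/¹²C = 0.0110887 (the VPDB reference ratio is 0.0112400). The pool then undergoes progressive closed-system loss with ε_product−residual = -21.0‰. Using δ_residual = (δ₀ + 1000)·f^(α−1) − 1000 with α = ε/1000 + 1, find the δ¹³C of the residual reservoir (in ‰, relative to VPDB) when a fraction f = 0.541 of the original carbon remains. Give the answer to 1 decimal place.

-0.7‰

δ₀ = (0.0110887/0.0112400 − 1)×1000 = (0.986539 − 1)×1000 = -13.461‰
α − 1 = ε/1000 = -0.0210
f^(α−1) = 0.541^(-0.0210) = 1.012985
δ_res = (-13.461 + 1000) × 1.012985 − 1000 = 999.349 − 1000 = -0.65‰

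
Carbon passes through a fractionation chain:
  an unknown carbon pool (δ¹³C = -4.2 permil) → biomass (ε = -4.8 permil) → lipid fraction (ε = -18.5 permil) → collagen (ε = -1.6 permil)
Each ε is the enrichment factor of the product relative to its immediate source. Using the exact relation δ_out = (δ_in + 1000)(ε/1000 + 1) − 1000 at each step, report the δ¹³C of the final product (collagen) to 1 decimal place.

-28.9 permil

step 1: δ = (-4.20 + 1000)·(-4.8/1000 + 1) − 1000 = -8.98 permil
step 2: δ = (-8.98 + 1000)·(-18.5/1000 + 1) − 1000 = -27.31 permil
step 3: δ = (-27.31 + 1000)·(-1.6/1000 + 1) − 1000 = -28.87 permil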